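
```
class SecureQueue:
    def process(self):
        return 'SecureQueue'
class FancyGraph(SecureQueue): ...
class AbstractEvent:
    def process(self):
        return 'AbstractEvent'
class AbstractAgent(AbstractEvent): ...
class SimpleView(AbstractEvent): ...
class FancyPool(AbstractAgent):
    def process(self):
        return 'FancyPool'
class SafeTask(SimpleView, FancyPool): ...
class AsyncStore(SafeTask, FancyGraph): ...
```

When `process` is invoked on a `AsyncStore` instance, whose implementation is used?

FancyPool

L[AsyncStore] = AsyncStore + merge(L[SafeTask], L[FancyGraph], [SafeTask FancyGraph])
  take SafeTask:  [SafeTask SimpleView FancyPool AbstractAgent AbstractEvent object] + [FancyGraph SecureQueue object] + [SafeTask FancyGraph]
  take SimpleView:  [SimpleView FancyPool AbstractAgent AbstractEvent object] + [FancyGraph SecureQueue object] + [FancyGraph]
  take FancyPool:  [FancyPool AbstractAgent AbstractEvent object] + [FancyGraph SecureQueue object] + [FancyGraph]
  take AbstractAgent:  [AbstractAgent AbstractEvent object] + [FancyGraph SecureQueue object] + [FancyGraph]
  take AbstractEvent:  [AbstractEvent object] + [FancyGraph SecureQueue object] + [FancyGraph]
  take FancyGraph:  [object] + [FancyGraph SecureQueue object] + [FancyGraph]
  take SecureQueue:  [object] + [SecureQueue object]
  take object:  [object] + [object]
MRO: AsyncStore SafeTask SimpleView FancyPool AbstractAgent AbstractEvent FancyGraph SecureQueue object
process is defined in: AbstractEvent, FancyPool, SecureQueue. First along the MRO is FancyPool.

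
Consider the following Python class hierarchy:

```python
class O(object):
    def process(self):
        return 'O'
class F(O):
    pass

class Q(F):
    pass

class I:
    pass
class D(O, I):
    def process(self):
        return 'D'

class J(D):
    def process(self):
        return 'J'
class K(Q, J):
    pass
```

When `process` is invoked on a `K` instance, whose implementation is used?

L[K] = K + merge(L[Q], L[J], [Q J])
  take Q:  [Q F O object] + [J D O I object] + [Q J]
  take F:  [F O object] + [J D O I object] + [J]
  take J:  [O object] + [J D O I object] + [J]
  take D:  [O object] + [D O I object]
  take O:  [O object] + [O I object]
  take I:  [object] + [I object]
  take object:  [object] + [object]
MRO: K Q F J D O I object
process is defined in: D, J, O. First along the MRO is J.

J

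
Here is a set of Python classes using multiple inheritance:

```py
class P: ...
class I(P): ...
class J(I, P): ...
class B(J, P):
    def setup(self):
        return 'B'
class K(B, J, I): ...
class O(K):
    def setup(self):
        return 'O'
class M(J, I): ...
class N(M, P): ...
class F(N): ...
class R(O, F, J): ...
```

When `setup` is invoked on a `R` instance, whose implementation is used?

O

L[R] = R + merge(L[O], L[F], L[J], [O F J])
  take O:  [O K B J I P object] + [F N M J I P object] + [J I P object] + [O F J]
  take K:  [K B J I P object] + [F N M J I P object] + [J I P object] + [F J]
  take B:  [B J I P object] + [F N M J I P object] + [J I P object] + [F J]
  take F:  [J I P object] + [F N M J I P object] + [J I P object] + [F J]
  take N:  [J I P object] + [N M J I P object] + [J I P object] + [J]
  take M:  [J I P object] + [M J I P object] + [J I P object] + [J]
  take J:  [J I P object] + [J I P object] + [J I P object] + [J]
  take I:  [I P object] + [I P object] + [I P object]
  take P:  [P object] + [P object] + [P object]
  take object:  [object] + [object] + [object]
MRO: R O K B F N M J I P object
setup is defined in: B, O. First along the MRO is O.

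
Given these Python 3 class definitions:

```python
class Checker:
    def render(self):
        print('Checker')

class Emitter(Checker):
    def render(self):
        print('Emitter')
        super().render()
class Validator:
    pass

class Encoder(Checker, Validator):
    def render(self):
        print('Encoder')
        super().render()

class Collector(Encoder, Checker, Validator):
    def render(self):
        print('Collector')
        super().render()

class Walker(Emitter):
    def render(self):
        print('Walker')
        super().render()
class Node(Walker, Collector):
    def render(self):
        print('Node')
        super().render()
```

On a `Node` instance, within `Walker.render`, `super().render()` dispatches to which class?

Emitter

L[Node] = Node + merge(L[Walker], L[Collector], [Walker Collector])
  take Walker:  [Walker Emitter Checker object] + [Collector Encoder Checker Validator object] + [Walker Collector]
  take Emitter:  [Emitter Checker object] + [Collector Encoder Checker Validator object] + [Collector]
  take Collector:  [Checker object] + [Collector Encoder Checker Validator object] + [Collector]
  take Encoder:  [Checker object] + [Encoder Checker Validator object]
  take Checker:  [Checker object] + [Checker Validator object]
  take Validator:  [object] + [Validator object]
  take object:  [object] + [object]
MRO: Node Walker Emitter Collector Encoder Checker Validator object
super() in Walker.render on a Node instance goes to the class after Walker in Node's MRO: Emitter.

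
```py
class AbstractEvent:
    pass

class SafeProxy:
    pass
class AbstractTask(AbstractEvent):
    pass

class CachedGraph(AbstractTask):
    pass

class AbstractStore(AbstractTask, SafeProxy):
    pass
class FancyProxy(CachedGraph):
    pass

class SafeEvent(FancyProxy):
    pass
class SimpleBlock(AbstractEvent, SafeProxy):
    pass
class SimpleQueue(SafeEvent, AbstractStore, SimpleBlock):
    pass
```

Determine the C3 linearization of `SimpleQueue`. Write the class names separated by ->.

L[SimpleQueue] = SimpleQueue + merge(L[SafeEvent], L[AbstractStore], L[SimpleBlock], [SafeEvent AbstractStore SimpleBlock])
  take SafeEvent:  [SafeEvent FancyProxy CachedGraph AbstractTask AbstractEvent object] + [AbstractStore AbstractTask AbstractEvent SafeProxy object] + [SimpleBlock AbstractEvent SafeProxy object] + [SafeEvent AbstractStore SimpleBlock]
  take FancyProxy:  [FancyProxy CachedGraph AbstractTask AbstractEvent object] + [AbstractStore AbstractTask AbstractEvent SafeProxy object] + [SimpleBlock AbstractEvent SafeProxy object] + [AbstractStore SimpleBlock]
  take CachedGraph:  [CachedGraph AbstractTask AbstractEvent object] + [AbstractStore AbstractTask AbstractEvent SafeProxy object] + [SimpleBlock AbstractEvent SafeProxy object] + [AbstractStore SimpleBlock]
  take AbstractStore:  [AbstractTask AbstractEvent object] + [AbstractStore AbstractTask AbstractEvent SafeProxy object] + [SimpleBlock AbstractEvent SafeProxy object] + [AbstractStore SimpleBlock]
  take AbstractTask:  [AbstractTask AbstractEvent object] + [AbstractTask AbstractEvent SafeProxy object] + [SimpleBlock AbstractEvent SafeProxy object] + [SimpleBlock]
  take SimpleBlock:  [AbstractEvent object] + [AbstractEvent SafeProxy object] + [SimpleBlock AbstractEvent SafeProxy object] + [SimpleBlock]
  take AbstractEvent:  [AbstractEvent object] + [AbstractEvent SafeProxy object] + [AbstractEvent SafeProxy object]
  take SafeProxy:  [object] + [SafeProxy object] + [SafeProxy object]
  take object:  [object] + [object] + [object]

SimpleQueue -> SafeEvent -> FancyProxy -> CachedGraph -> AbstractStore -> AbstractTask -> SimpleBlock -> AbstractEvent -> SafeProxy -> object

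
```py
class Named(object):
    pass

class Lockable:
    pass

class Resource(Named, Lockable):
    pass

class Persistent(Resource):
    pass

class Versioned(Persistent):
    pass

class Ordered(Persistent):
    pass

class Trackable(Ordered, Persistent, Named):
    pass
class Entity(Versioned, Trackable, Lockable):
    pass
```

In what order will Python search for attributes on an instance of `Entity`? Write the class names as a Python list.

[Entity, Versioned, Trackable, Ordered, Persistent, Resource, Named, Lockable, object]

L[Entity] = Entity + merge(L[Versioned], L[Trackable], L[Lockable], [Versioned Trackable Lockable])
  take Versioned:  [Versioned Persistent Resource Named Lockable object] + [Trackable Ordered Persistent Resource Named Lockable object] + [Lockable object] + [Versioned Trackable Lockable]
  take Trackable:  [Persistent Resource Named Lockable object] + [Trackable Ordered Persistent Resource Named Lockable object] + [Lockable object] + [Trackable Lockable]
  take Ordered:  [Persistent Resource Named Lockable object] + [Ordered Persistent Resource Named Lockable object] + [Lockable object] + [Lockable]
  take Persistent:  [Persistent Resource Named Lockable object] + [Persistent Resource Named Lockable object] + [Lockable object] + [Lockable]
  take Resource:  [Resource Named Lockable object] + [Resource Named Lockable object] + [Lockable object] + [Lockable]
  take Named:  [Named Lockable object] + [Named Lockable object] + [Lockable object] + [Lockable]
  take Lockable:  [Lockable object] + [Lockable object] + [Lockable object] + [Lockable]
  take object:  [object] + [object] + [object]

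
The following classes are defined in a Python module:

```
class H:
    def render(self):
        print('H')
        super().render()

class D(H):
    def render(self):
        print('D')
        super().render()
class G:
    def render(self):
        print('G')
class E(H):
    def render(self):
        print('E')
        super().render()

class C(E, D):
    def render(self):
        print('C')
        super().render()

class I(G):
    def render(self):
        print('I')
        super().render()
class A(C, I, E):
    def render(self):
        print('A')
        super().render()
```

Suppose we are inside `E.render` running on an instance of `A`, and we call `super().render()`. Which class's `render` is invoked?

L[A] = A + merge(L[C], L[I], L[E], [C I E])
  take C:  [C E D H object] + [I G object] + [E H object] + [C I E]
  take I:  [E D H object] + [I G object] + [E H object] + [I E]
  take E:  [E D H object] + [G object] + [E H object] + [E]
  take D:  [D H object] + [G object] + [H object]
  take H:  [H object] + [G object] + [H object]
  take G:  [object] + [G object] + [object]
  take object:  [object] + [object] + [object]
MRO: A C I E D H G object
super() in E.render on a A instance goes to the class after E in A's MRO: D.

D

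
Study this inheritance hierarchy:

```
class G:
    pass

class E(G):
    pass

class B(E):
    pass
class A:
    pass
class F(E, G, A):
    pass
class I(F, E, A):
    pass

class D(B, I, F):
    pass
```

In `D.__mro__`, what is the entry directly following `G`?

A

L[D] = D + merge(L[B], L[I], L[F], [B I F])
  take B:  [B E G object] + [I F E G A object] + [F E G A object] + [B I F]
  take I:  [E G object] + [I F E G A object] + [F E G A object] + [I F]
  take F:  [E G object] + [F E G A object] + [F E G A object] + [F]
  take E:  [E G object] + [E G A object] + [E G A object]
  take G:  [G object] + [G A object] + [G A object]
  take A:  [object] + [A object] + [A object]
  take object:  [object] + [object] + [object]
MRO: D B I F E G A object
G is at position 5; next is A.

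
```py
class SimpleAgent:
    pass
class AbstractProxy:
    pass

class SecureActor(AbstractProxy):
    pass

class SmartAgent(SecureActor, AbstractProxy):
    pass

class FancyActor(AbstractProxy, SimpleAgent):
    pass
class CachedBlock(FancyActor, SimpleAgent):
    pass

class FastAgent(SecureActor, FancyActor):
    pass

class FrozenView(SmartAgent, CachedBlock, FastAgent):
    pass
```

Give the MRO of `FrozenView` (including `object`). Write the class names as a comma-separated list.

FrozenView, SmartAgent, CachedBlock, FastAgent, SecureActor, FancyActor, AbstractProxy, SimpleAgent, object

L[FrozenView] = FrozenView + merge(L[SmartAgent], L[CachedBlock], L[FastAgent], [SmartAgent CachedBlock FastAgent])
  take SmartAgent:  [SmartAgent SecureActor AbstractProxy object] + [CachedBlock FancyActor AbstractProxy SimpleAgent object] + [FastAgent SecureActor FancyActor AbstractProxy SimpleAgent object] + [SmartAgent CachedBlock FastAgent]
  take CachedBlock:  [SecureActor AbstractProxy object] + [CachedBlock FancyActor AbstractProxy SimpleAgent object] + [FastAgent SecureActor FancyActor AbstractProxy SimpleAgent object] + [CachedBlock FastAgent]
  take FastAgent:  [SecureActor AbstractProxy object] + [FancyActor AbstractProxy SimpleAgent object] + [FastAgent SecureActor FancyActor AbstractProxy SimpleAgent object] + [FastAgent]
  take SecureActor:  [SecureActor AbstractProxy object] + [FancyActor AbstractProxy SimpleAgent object] + [SecureActor FancyActor AbstractProxy SimpleAgent object]
  take FancyActor:  [AbstractProxy object] + [FancyActor AbstractProxy SimpleAgent object] + [FancyActor AbstractProxy SimpleAgent object]
  take AbstractProxy:  [AbstractProxy object] + [AbstractProxy SimpleAgent object] + [AbstractProxy SimpleAgent object]
  take SimpleAgent:  [object] + [SimpleAgent object] + [SimpleAgent object]
  take object:  [object] + [object] + [object]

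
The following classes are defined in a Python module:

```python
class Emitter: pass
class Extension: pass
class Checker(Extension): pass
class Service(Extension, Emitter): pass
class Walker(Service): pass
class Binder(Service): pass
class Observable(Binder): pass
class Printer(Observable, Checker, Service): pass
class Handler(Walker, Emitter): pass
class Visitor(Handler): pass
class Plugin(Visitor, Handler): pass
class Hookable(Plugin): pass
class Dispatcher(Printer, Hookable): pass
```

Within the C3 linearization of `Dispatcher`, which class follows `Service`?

L[Dispatcher] = Dispatcher + merge(L[Printer], L[Hookable], [Printer Hookable])
  take Printer:  [Printer Observable Binder Checker Service Extension Emitter object] + [Hookable Plugin Visitor Handler Walker Service Extension Emitter object] + [Printer Hookable]
  take Observable:  [Observable Binder Checker Service Extension Emitter object] + [Hookable Plugin Visitor Handler Walker Service Extension Emitter object] + [Hookable]
  take Binder:  [Binder Checker Service Extension Emitter object] + [Hookable Plugin Visitor Handler Walker Service Extension Emitter object] + [Hookable]
  take Checker:  [Checker Service Extension Emitter object] + [Hookable Plugin Visitor Handler Walker Service Extension Emitter object] + [Hookable]
  take Hookable:  [Service Extension Emitter object] + [Hookable Plugin Visitor Handler Walker Service Extension Emitter object] + [Hookable]
  take Plugin:  [Service Extension Emitter object] + [Plugin Visitor Handler Walker Service Extension Emitter object]
  take Visitor:  [Service Extension Emitter object] + [Visitor Handler Walker Service Extension Emitter object]
  take Handler:  [Service Extension Emitter object] + [Handler Walker Service Extension Emitter object]
  take Walker:  [Service Extension Emitter object] + [Walker Service Extension Emitter object]
  take Service:  [Service Extension Emitter object] + [Service Extension Emitter object]
  take Extension:  [Extension Emitter object] + [Extension Emitter object]
  take Emitter:  [Emitter object] + [Emitter object]
  take object:  [object] + [object]
MRO: Dispatcher Printer Observable Binder Checker Hookable Plugin Visitor Handler Walker Service Extension Emitter object
Service is at position 10; next is Extension.

Extension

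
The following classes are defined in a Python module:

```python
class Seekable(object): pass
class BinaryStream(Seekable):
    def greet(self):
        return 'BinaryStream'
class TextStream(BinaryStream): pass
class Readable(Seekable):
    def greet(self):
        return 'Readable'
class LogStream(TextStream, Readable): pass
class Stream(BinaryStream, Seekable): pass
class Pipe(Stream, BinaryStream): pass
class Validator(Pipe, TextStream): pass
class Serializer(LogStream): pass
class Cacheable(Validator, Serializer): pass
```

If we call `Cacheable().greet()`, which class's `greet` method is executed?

L[Cacheable] = Cacheable + merge(L[Validator], L[Serializer], [Validator Serializer])
  take Validator:  [Validator Pipe Stream TextStream BinaryStream Seekable object] + [Serializer LogStream TextStream BinaryStream Readable Seekable object] + [Validator Serializer]
  take Pipe:  [Pipe Stream TextStream BinaryStream Seekable object] + [Serializer LogStream TextStream BinaryStream Readable Seekable object] + [Serializer]
  take Stream:  [Stream TextStream BinaryStream Seekable object] + [Serializer LogStream TextStream BinaryStream Readable Seekable object] + [Serializer]
  take Serializer:  [TextStream BinaryStream Seekable object] + [Serializer LogStream TextStream BinaryStream Readable Seekable object] + [Serializer]
  take LogStream:  [TextStream BinaryStream Seekable object] + [LogStream TextStream BinaryStream Readable Seekable object]
  take TextStream:  [TextStream BinaryStream Seekable object] + [TextStream BinaryStream Readable Seekable object]
  take BinaryStream:  [BinaryStream Seekable object] + [BinaryStream Readable Seekable object]
  take Readable:  [Seekable object] + [Readable Seekable object]
  take Seekable:  [Seekable object] + [Seekable object]
  take object:  [object] + [object]
MRO: Cacheable Validator Pipe Stream Serializer LogStream TextStream BinaryStream Readable Seekable object
greet is defined in: BinaryStream, Readable. First along the MRO is BinaryStream.

BinaryStream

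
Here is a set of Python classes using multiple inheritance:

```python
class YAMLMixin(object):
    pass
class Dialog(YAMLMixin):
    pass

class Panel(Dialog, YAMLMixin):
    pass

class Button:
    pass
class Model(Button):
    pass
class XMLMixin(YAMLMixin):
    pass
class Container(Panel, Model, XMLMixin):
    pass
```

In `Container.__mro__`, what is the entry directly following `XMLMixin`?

L[Container] = Container + merge(L[Panel], L[Model], L[XMLMixin], [Panel Model XMLMixin])
  take Panel:  [Panel Dialog YAMLMixin object] + [Model Button object] + [XMLMixin YAMLMixin object] + [Panel Model XMLMixin]
  take Dialog:  [Dialog YAMLMixin object] + [Model Button object] + [XMLMixin YAMLMixin object] + [Model XMLMixin]
  take Model:  [YAMLMixin object] + [Model Button object] + [XMLMixin YAMLMixin object] + [Model XMLMixin]
  take Button:  [YAMLMixin object] + [Button object] + [XMLMixin YAMLMixin object] + [XMLMixin]
  take XMLMixin:  [YAMLMixin object] + [object] + [XMLMixin YAMLMixin object] + [XMLMixin]
  take YAMLMixin:  [YAMLMixin object] + [object] + [YAMLMixin object]
  take object:  [object] + [object] + [object]
MRO: Container Panel Dialog Model Button XMLMixin YAMLMixin object
XMLMixin is at position 5; next is YAMLMixin.

YAMLMixin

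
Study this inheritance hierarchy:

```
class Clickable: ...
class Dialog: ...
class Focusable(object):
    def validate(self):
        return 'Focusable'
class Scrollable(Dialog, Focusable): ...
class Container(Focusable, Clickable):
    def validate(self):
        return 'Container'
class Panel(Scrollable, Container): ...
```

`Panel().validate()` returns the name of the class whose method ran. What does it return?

L[Panel] = Panel + merge(L[Scrollable], L[Container], [Scrollable Container])
  take Scrollable:  [Scrollable Dialog Focusable object] + [Container Focusable Clickable object] + [Scrollable Container]
  take Dialog:  [Dialog Focusable object] + [Container Focusable Clickable object] + [Container]
  take Container:  [Focusable object] + [Container Focusable Clickable object] + [Container]
  take Focusable:  [Focusable object] + [Focusable Clickable object]
  take Clickable:  [object] + [Clickable object]
  take object:  [object] + [object]
MRO: Panel Scrollable Dialog Container Focusable Clickable object
validate is defined in: Container, Focusable. First along the MRO is Container.

Container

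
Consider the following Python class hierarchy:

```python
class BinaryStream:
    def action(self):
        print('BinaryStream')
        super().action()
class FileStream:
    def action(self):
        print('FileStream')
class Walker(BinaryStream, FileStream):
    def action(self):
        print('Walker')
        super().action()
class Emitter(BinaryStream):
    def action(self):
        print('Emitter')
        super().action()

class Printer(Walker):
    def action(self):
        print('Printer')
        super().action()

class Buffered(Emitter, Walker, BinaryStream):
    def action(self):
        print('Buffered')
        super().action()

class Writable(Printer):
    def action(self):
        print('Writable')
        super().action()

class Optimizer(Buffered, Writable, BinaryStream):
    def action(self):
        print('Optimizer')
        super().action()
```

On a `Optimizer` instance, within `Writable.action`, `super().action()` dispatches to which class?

Printer

L[Optimizer] = Optimizer + merge(L[Buffered], L[Writable], L[BinaryStream], [Buffered Writable BinaryStream])
  take Buffered:  [Buffered Emitter Walker BinaryStream FileStream object] + [Writable Printer Walker BinaryStream FileStream object] + [BinaryStream object] + [Buffered Writable BinaryStream]
  take Emitter:  [Emitter Walker BinaryStream FileStream object] + [Writable Printer Walker BinaryStream FileStream object] + [BinaryStream object] + [Writable BinaryStream]
  take Writable:  [Walker BinaryStream FileStream object] + [Writable Printer Walker BinaryStream FileStream object] + [BinaryStream object] + [Writable BinaryStream]
  take Printer:  [Walker BinaryStream FileStream object] + [Printer Walker BinaryStream FileStream object] + [BinaryStream object] + [BinaryStream]
  take Walker:  [Walker BinaryStream FileStream object] + [Walker BinaryStream FileStream object] + [BinaryStream object] + [BinaryStream]
  take BinaryStream:  [BinaryStream FileStream object] + [BinaryStream FileStream object] + [BinaryStream object] + [BinaryStream]
  take FileStream:  [FileStream object] + [FileStream object] + [object]
  take object:  [object] + [object] + [object]
MRO: Optimizer Buffered Emitter Writable Printer Walker BinaryStream FileStream object
super() in Writable.action on a Optimizer instance goes to the class after Writable in Optimizer's MRO: Printer.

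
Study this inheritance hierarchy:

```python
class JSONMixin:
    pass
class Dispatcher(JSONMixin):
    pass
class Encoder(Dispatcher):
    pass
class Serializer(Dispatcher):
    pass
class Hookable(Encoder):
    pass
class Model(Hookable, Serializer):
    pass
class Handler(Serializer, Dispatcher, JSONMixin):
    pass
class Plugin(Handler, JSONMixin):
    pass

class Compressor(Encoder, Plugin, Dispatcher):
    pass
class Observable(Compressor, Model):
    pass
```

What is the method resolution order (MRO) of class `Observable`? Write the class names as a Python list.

[Observable, Compressor, Model, Hookable, Encoder, Plugin, Handler, Serializer, Dispatcher, JSONMixin, object]

L[Observable] = Observable + merge(L[Compressor], L[Model], [Compressor Model])
  take Compressor:  [Compressor Encoder Plugin Handler Serializer Dispatcher JSONMixin object] + [Model Hookable Encoder Serializer Dispatcher JSONMixin object] + [Compressor Model]
  take Model:  [Encoder Plugin Handler Serializer Dispatcher JSONMixin object] + [Model Hookable Encoder Serializer Dispatcher JSONMixin object] + [Model]
  take Hookable:  [Encoder Plugin Handler Serializer Dispatcher JSONMixin object] + [Hookable Encoder Serializer Dispatcher JSONMixin object]
  take Encoder:  [Encoder Plugin Handler Serializer Dispatcher JSONMixin object] + [Encoder Serializer Dispatcher JSONMixin object]
  take Plugin:  [Plugin Handler Serializer Dispatcher JSONMixin object] + [Serializer Dispatcher JSONMixin object]
  take Handler:  [Handler Serializer Dispatcher JSONMixin object] + [Serializer Dispatcher JSONMixin object]
  take Serializer:  [Serializer Dispatcher JSONMixin object] + [Serializer Dispatcher JSONMixin object]
  take Dispatcher:  [Dispatcher JSONMixin object] + [Dispatcher JSONMixin object]
  take JSONMixin:  [JSONMixin object] + [JSONMixin object]
  take object:  [object] + [object]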